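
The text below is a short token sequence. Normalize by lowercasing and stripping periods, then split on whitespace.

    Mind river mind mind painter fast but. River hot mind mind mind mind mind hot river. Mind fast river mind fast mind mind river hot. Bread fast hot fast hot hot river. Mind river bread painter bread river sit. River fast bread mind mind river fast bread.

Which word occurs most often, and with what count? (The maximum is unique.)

Unigram frequencies (highest first):
  mind: 15
  river: 10
  fast: 7
  hot: 6
  bread: 5
  painter: 2
  … (2 more, each ≤ 1)

"mind", 15 times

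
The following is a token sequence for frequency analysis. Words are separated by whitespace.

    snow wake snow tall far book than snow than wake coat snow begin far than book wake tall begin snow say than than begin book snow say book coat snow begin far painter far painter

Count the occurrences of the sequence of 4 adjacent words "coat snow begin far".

Scanning the 32 overlapping 4-gram windows for "coat snow begin far":
  position 11–14: coat snow begin far
  position 29–32: coat snow begin far

2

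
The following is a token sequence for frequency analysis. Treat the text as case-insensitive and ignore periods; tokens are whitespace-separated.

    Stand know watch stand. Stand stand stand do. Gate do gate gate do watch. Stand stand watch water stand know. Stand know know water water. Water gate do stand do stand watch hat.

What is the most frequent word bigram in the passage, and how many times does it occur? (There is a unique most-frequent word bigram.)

Bigram frequencies (highest first):
  stand stand: 4
  stand know: 3
  gate do: 3
  watch stand: 2
  stand do: 2
  do gate: 2
  … (13 more, each ≤ 2)

"stand stand", 4 times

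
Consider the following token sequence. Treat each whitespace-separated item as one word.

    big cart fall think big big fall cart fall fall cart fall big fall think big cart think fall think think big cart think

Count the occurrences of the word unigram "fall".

7

Scanning the 24 tokens for "fall":
  position 3: fall
  position 7: fall
  position 9: fall
  position 10: fall
  position 12: fall
  position 14: fall
  position 19: fall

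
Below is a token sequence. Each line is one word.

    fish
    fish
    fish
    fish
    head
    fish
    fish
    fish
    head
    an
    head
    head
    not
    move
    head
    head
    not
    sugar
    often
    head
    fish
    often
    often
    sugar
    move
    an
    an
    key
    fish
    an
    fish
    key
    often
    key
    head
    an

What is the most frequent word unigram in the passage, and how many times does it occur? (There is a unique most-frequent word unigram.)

"fish", 10 times

Unigram frequencies (highest first):
  fish: 10
  head: 8
  an: 5
  often: 4
  key: 3
  not: 2
  … (2 more, each ≤ 2)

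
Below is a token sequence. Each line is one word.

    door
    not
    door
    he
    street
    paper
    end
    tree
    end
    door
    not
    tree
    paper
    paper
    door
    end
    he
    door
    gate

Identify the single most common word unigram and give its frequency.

Unigram frequencies (highest first):
  door: 5
  paper: 3
  end: 3
  not: 2
  he: 2
  tree: 2
  … (2 more, each ≤ 1)

"door", 5 times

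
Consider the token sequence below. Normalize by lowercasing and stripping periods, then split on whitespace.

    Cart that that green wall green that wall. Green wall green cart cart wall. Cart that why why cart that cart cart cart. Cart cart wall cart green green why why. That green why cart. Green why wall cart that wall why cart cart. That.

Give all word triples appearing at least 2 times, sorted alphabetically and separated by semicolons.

cart cart cart; cart cart wall; cart wall cart; green wall green; wall cart that

Trigram counts meeting the condition (at least 2 times):
  cart cart cart: 3
  cart cart wall: 2
  cart wall cart: 2
  green wall green: 2
  wall cart that: 2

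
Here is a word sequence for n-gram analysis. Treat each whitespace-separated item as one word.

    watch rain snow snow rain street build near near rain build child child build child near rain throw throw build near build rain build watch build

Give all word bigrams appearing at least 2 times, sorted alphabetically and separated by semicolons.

build child; build near; near rain; rain build

Bigram counts meeting the condition (at least 2 times):
  build child: 2
  build near: 2
  near rain: 2
  rain build: 2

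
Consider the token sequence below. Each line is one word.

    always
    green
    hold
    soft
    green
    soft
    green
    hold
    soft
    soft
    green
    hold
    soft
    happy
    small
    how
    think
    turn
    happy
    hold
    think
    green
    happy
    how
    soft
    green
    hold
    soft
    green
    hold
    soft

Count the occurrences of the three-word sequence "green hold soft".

Scanning the 29 overlapping trigram windows for "green hold soft":
  position 2–4: green hold soft
  position 7–9: green hold soft
  position 11–13: green hold soft
  position 26–28: green hold soft
  position 29–31: green hold soft

5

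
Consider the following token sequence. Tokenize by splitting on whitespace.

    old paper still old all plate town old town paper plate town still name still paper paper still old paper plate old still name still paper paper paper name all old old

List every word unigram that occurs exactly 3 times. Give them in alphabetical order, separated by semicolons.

Unigram counts meeting the condition (exactly 3 times):
  name: 3
  plate: 3
  town: 3

name; plate; town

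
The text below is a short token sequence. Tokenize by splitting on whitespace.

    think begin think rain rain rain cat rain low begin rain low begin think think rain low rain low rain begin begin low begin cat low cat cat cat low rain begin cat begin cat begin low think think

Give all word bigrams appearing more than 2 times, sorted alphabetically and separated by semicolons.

begin cat; low begin; low rain; rain low

Bigram counts meeting the condition (more than 2 times):
  begin cat: 3
  low begin: 3
  low rain: 3
  rain low: 4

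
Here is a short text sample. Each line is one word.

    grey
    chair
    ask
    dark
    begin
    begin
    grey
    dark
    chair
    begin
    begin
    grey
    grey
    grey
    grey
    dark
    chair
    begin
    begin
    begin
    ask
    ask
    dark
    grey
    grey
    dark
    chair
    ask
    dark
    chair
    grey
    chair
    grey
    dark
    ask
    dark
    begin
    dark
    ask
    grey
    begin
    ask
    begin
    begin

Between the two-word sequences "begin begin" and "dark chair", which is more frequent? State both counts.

"begin begin" (5 vs 4)

"begin begin": 5 occurrences
"dark chair": 4 occurrences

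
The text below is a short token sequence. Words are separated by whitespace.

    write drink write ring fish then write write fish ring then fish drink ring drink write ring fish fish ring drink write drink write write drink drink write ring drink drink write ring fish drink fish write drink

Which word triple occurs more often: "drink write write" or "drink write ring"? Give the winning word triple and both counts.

"drink write write": 1 occurrence
"drink write ring": 4 occurrences

"drink write ring" (4 vs 1)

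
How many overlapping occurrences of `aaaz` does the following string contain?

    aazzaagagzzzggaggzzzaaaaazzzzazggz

1

Sliding a length-4 window over the 34 characters (31 positions):
  position 23–26: aaaz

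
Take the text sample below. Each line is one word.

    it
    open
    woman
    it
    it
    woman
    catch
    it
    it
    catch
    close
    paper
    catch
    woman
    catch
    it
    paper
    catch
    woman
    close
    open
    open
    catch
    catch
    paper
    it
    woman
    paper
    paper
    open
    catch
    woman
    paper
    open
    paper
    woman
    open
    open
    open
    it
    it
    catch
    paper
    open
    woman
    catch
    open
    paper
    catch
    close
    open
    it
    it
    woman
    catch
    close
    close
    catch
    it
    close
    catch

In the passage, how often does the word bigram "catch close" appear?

Scanning the 60 overlapping bigram windows for "catch close":
  position 10–11: catch close
  position 49–50: catch close
  position 55–56: catch close

3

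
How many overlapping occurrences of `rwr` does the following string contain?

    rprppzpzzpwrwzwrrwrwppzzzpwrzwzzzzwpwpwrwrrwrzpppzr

Sliding a length-3 window over the 51 characters (49 positions):
  position 17–19: rwr
  position 40–42: rwr
  position 43–45: rwr

3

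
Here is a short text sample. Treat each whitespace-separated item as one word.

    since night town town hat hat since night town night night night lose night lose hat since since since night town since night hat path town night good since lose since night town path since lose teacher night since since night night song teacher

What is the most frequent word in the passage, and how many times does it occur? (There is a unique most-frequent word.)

"night", 13 times

Unigram frequencies (highest first):
  night: 13
  since: 11
  town: 6
  hat: 4
  lose: 4
  path: 2
  … (3 more, each ≤ 2)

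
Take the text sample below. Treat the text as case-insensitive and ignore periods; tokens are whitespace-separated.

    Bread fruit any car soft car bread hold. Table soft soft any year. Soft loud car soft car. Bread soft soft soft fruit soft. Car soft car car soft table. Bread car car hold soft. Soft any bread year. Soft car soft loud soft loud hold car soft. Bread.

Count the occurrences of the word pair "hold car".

Scanning the 48 overlapping bigram windows for "hold car":
  position 46–47: hold car

1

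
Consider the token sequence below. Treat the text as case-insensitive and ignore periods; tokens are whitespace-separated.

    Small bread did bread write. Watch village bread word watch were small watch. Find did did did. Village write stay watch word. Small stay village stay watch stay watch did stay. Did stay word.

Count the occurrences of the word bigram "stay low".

Scanning the 33 overlapping bigram windows for "stay low":
  (none found)

0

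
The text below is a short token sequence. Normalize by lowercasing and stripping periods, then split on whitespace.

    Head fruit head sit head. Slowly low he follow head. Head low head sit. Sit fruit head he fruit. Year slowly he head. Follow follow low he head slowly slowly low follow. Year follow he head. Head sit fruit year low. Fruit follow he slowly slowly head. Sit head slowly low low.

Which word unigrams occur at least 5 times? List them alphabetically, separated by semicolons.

follow; fruit; he; head; low; sit; slowly

Unigram counts meeting the condition (at least 5 times):
  follow: 6
  fruit: 5
  he: 6
  head: 13
  low: 7
  sit: 5
  slowly: 7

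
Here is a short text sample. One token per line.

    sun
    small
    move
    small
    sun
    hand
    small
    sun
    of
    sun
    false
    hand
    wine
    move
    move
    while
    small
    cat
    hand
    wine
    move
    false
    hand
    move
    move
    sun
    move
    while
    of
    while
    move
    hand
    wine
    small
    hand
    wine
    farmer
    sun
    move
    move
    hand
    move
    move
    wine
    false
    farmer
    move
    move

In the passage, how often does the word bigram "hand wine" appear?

4

Scanning the 47 overlapping bigram windows for "hand wine":
  position 12–13: hand wine
  position 19–20: hand wine
  position 32–33: hand wine
  position 35–36: hand wine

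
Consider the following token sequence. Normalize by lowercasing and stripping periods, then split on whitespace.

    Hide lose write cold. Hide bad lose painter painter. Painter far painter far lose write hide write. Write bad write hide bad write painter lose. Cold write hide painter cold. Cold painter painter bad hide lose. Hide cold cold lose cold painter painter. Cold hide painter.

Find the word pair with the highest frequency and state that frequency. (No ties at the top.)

Bigram frequencies (highest first):
  painter painter: 4
  write hide: 3
  hide lose: 2
  lose write: 2
  cold hide: 2
  hide bad: 2
  … (23 more, each ≤ 2)

"painter painter", 4 times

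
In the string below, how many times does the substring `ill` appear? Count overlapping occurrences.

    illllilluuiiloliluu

2

Sliding a length-3 window over the 19 characters (17 positions):
  position 1–3: ill
  position 6–8: ill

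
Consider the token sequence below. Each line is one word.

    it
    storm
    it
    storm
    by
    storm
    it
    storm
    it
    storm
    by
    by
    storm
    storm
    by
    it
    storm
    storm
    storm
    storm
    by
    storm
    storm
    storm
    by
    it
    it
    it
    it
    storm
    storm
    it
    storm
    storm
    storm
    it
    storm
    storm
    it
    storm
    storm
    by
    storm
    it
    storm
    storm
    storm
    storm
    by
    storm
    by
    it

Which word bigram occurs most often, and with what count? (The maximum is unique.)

"storm storm", 14 times

Bigram frequencies (highest first):
  storm storm: 14
  it storm: 10
  storm by: 8
  storm it: 7
  by storm: 5
  by it: 3
  … (2 more, each ≤ 3)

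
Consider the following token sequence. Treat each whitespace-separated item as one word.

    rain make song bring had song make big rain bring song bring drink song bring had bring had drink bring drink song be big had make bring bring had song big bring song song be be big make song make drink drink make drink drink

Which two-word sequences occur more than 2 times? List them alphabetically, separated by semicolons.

Bigram counts meeting the condition (more than 2 times):
  bring had: 4
  song bring: 3

bring had; song bring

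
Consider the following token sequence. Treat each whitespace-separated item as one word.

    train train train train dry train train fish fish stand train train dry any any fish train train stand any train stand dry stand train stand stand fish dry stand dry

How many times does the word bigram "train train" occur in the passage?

Scanning the 30 overlapping bigram windows for "train train":
  position 1–2: train train
  position 2–3: train train
  position 3–4: train train
  position 6–7: train train
  position 11–12: train train
  position 17–18: train train

6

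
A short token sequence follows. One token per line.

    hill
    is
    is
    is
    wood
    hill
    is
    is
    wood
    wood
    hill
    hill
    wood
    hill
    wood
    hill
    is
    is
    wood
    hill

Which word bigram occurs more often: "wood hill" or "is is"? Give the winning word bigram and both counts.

"wood hill": 5 occurrences
"is is": 4 occurrences

"wood hill" (5 vs 4)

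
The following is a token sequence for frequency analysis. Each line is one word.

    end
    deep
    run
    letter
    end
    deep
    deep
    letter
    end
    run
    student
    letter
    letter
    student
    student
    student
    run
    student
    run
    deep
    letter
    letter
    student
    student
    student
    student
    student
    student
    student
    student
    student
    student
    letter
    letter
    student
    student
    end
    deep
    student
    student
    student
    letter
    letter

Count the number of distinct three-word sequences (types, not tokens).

25

43 tokens → 41 trigram windows in total.
Repeated trigrams (each contributes count−1 duplicates):
  student student student: 10
  letter letter student: 3
  letter student student: 3
  student letter letter: 3
  student student letter: 2
16 duplicate windows → 41 − 16 = 25 distinct.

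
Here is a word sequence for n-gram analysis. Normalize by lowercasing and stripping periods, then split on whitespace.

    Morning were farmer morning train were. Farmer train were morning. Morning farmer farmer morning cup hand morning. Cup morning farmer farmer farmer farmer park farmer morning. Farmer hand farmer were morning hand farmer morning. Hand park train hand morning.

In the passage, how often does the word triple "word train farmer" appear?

Scanning the 37 overlapping trigram windows for "word train farmer":
  (none found)

0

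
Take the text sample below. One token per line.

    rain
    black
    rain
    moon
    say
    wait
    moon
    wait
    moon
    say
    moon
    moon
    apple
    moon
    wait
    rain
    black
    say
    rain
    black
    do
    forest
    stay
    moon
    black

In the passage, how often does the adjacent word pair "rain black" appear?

Scanning the 24 overlapping bigram windows for "rain black":
  position 1–2: rain black
  position 16–17: rain black
  position 19–20: rain black

3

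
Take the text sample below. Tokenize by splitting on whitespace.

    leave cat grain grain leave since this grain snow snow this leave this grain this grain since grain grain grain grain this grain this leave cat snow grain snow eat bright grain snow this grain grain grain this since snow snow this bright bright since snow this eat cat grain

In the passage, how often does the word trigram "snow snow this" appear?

2

Scanning the 48 overlapping trigram windows for "snow snow this":
  position 9–11: snow snow this
  position 40–42: snow snow this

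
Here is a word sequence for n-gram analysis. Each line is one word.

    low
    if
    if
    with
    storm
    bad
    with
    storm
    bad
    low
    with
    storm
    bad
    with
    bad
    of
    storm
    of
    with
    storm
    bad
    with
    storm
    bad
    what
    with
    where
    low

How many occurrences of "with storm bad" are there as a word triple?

Scanning the 26 overlapping trigram windows for "with storm bad":
  position 4–6: with storm bad
  position 7–9: with storm bad
  position 11–13: with storm bad
  position 19–21: with storm bad
  position 22–24: with storm bad

5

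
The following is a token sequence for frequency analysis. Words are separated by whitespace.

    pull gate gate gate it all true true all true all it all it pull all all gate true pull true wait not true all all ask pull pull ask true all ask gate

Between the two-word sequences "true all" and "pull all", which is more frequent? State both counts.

"true all" (4 vs 1)

"true all": 4 occurrences
"pull all": 1 occurrence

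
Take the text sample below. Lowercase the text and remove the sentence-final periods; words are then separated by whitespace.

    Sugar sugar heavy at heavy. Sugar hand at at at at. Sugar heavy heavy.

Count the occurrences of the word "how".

Scanning the 14 tokens for "how":
  (none found)

0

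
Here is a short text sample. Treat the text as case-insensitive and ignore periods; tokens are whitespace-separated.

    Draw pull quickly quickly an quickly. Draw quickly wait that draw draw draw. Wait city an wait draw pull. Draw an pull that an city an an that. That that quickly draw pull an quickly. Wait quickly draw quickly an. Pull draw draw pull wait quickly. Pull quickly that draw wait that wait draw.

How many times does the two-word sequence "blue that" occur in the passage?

Scanning the 53 overlapping bigram windows for "blue that":
  (none found)

0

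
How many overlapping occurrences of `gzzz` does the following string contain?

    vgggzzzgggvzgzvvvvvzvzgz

Sliding a length-4 window over the 24 characters (21 positions):
  position 4–7: gzzz

1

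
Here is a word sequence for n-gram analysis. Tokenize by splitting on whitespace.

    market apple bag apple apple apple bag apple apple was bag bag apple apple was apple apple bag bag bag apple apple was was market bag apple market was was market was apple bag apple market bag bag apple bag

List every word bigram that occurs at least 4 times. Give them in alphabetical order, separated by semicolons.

Bigram counts meeting the condition (at least 4 times):
  apple apple: 6
  apple bag: 5
  bag apple: 7
  bag bag: 4

apple apple; apple bag; bag apple; bag bag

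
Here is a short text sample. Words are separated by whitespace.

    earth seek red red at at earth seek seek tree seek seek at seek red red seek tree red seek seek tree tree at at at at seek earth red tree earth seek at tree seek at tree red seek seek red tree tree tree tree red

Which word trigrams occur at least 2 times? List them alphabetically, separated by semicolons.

Trigram counts meeting the condition (at least 2 times):
  at at at: 2
  red seek seek: 2
  seek at tree: 2
  seek red red: 2
  seek seek tree: 2
  tree red seek: 2
  tree tree tree: 2

at at at; red seek seek; seek at tree; seek red red; seek seek tree; tree red seek; tree tree tree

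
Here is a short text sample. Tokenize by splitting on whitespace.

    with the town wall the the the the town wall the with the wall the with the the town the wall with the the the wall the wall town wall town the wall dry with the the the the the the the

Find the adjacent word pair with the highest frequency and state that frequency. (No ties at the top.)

Bigram frequencies (highest first):
  the the: 12
  with the: 5
  the wall: 5
  wall the: 4
  the town: 3
  town wall: 3
  … (6 more, each ≤ 2)

"the the", 12 times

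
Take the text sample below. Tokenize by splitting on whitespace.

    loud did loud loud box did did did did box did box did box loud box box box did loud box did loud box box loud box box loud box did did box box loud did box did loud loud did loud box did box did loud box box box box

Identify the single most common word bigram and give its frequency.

Bigram frequencies (highest first):
  box did: 9
  loud box: 8
  box box: 8
  did loud: 6
  did box: 6
  did did: 4
  … (3 more, each ≤ 4)

"box did", 9 times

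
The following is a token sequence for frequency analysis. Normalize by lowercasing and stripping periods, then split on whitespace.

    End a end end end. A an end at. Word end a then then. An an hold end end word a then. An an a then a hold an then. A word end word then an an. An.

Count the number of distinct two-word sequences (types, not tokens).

38 tokens → 37 bigram windows in total.
Repeated bigrams (each contributes count−1 duplicates):
  an an: 4
  a then: 3
  end a: 3
  end end: 3
  then an: 3
  end word: 2
  then a: 2
  word end: 2
14 duplicate windows → 37 − 14 = 23 distinct.

23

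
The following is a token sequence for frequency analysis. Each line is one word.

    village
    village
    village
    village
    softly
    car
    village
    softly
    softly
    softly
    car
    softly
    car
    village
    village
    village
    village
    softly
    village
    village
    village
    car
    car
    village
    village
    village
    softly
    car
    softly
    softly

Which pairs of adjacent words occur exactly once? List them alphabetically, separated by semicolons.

car car; softly village; village car

Bigram counts meeting the condition (exactly once):
  car car: 1
  softly village: 1
  village car: 1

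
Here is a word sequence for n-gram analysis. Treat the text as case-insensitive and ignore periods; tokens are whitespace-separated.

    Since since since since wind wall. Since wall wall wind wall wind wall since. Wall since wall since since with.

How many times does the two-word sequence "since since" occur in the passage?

4

Scanning the 19 overlapping bigram windows for "since since":
  position 1–2: since since
  position 2–3: since since
  position 3–4: since since
  position 18–19: since since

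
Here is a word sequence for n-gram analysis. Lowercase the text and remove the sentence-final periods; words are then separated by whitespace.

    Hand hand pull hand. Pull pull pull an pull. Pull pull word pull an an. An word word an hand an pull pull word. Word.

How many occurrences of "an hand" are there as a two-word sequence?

1

Scanning the 24 overlapping bigram windows for "an hand":
  position 19–20: an hand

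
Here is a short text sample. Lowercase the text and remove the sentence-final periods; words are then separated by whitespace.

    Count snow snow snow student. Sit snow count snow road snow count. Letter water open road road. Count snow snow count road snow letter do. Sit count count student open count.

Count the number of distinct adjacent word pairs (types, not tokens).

23

31 tokens → 30 bigram windows in total.
Repeated bigrams (each contributes count−1 duplicates):
  count snow: 3
  snow count: 3
  snow snow: 3
  road snow: 2
7 duplicate windows → 30 − 7 = 23 distinct.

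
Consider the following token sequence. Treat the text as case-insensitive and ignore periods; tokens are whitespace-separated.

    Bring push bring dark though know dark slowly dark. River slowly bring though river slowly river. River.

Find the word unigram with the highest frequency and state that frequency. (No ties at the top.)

"river", 4 times

Unigram frequencies (highest first):
  river: 4
  bring: 3
  dark: 3
  slowly: 3
  though: 2
  push: 1
  … (1 more, each ≤ 1)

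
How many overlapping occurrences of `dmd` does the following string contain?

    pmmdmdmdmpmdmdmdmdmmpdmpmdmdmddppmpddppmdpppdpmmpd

Sliding a length-3 window over the 50 characters (48 positions):
  position 4–6: dmd
  position 6–8: dmd
  position 12–14: dmd
  position 14–16: dmd
  position 16–18: dmd
  position 26–28: dmd
  position 28–30: dmd

7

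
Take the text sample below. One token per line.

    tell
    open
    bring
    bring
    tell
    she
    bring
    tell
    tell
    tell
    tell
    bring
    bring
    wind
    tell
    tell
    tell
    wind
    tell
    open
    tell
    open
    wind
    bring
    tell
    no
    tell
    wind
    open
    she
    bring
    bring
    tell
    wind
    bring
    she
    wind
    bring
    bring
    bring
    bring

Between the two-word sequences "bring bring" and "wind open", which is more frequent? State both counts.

"bring bring" (6 vs 1)

"bring bring": 6 occurrences
"wind open": 1 occurrence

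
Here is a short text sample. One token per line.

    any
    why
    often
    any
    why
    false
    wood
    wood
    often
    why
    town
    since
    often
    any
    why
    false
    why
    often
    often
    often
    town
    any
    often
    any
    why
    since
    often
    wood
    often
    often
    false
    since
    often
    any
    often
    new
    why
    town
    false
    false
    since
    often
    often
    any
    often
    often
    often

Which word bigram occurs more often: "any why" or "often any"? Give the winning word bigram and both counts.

"often any" (5 vs 4)

"any why": 4 occurrences
"often any": 5 occurrences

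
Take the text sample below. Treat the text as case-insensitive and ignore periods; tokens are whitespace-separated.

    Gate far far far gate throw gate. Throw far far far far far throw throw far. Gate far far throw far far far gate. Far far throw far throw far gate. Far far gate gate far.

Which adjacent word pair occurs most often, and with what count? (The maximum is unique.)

"far far", 11 times

Bigram frequencies (highest first):
  far far: 11
  gate far: 5
  far gate: 5
  throw far: 5
  far throw: 4
  gate throw: 2
  … (3 more, each ≤ 1)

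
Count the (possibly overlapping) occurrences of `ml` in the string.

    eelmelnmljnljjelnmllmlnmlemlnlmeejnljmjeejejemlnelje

6

Sliding a length-2 window over the 52 characters (51 positions):
  position 8–9: ml
  position 18–19: ml
  position 21–22: ml
  position 24–25: ml
  position 27–28: ml
  position 46–47: ml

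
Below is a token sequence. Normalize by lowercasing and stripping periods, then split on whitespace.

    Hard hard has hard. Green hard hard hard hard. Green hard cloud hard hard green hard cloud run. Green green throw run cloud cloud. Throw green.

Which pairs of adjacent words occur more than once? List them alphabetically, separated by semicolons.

Bigram counts meeting the condition (more than once):
  green hard: 3
  hard cloud: 2
  hard green: 3
  hard hard: 5

green hard; hard cloud; hard green; hard hard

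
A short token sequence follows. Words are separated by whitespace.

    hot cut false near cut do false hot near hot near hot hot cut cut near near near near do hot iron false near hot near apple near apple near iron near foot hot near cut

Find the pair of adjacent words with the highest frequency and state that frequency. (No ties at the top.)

Bigram frequencies (highest first):
  hot near: 4
  near hot: 3
  near near: 3
  hot cut: 2
  false near: 2
  near cut: 2
  … (17 more, each ≤ 2)

"hot near", 4 times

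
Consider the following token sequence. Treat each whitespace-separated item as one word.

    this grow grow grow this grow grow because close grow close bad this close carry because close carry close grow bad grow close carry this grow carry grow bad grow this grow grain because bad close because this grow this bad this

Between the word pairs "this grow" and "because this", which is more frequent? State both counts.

"this grow" (5 vs 1)

"this grow": 5 occurrences
"because this": 1 occurrence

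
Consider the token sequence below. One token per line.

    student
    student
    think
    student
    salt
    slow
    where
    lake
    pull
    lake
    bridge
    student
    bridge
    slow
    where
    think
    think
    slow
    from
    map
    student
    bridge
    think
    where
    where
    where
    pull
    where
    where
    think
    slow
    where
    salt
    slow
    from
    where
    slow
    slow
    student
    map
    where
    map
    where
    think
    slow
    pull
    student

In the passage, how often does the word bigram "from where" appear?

Scanning the 46 overlapping bigram windows for "from where":
  position 35–36: from where

1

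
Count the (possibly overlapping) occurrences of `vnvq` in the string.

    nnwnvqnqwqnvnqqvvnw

0

Sliding a length-4 window over the 19 characters (16 positions):
  (no match at any position)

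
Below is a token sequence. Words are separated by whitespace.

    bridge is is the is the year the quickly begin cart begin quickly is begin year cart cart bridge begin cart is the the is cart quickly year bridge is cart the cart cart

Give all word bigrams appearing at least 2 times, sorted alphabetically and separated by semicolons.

begin cart; bridge is; cart cart; is cart; is the; the is

Bigram counts meeting the condition (at least 2 times):
  begin cart: 2
  bridge is: 2
  cart cart: 2
  is cart: 2
  is the: 3
  the is: 2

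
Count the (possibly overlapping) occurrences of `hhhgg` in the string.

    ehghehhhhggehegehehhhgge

2

Sliding a length-5 window over the 24 characters (20 positions):
  position 7–11: hhhgg
  position 19–23: hhhgg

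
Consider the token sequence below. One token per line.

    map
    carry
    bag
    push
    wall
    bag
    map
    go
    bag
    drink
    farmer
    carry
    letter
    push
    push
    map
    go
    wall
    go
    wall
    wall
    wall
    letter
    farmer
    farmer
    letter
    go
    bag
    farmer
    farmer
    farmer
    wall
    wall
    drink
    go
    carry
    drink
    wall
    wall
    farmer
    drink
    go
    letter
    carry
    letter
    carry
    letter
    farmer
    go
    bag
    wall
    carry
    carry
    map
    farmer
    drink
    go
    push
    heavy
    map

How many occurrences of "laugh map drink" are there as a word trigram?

0

Scanning the 58 overlapping trigram windows for "laugh map drink":
  (none found)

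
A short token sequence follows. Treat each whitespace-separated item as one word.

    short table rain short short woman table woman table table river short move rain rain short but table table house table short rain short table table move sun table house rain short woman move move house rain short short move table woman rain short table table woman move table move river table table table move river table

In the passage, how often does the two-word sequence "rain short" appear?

Scanning the 56 overlapping bigram windows for "rain short":
  position 3–4: rain short
  position 15–16: rain short
  position 23–24: rain short
  position 31–32: rain short
  position 37–38: rain short
  position 43–44: rain short

6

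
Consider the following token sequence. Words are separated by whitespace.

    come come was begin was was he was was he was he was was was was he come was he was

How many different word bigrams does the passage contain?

8

21 tokens → 20 bigram windows in total.
Repeated bigrams (each contributes count−1 duplicates):
  was he: 5
  was was: 5
  he was: 4
  come was: 2
12 duplicate windows → 20 − 12 = 8 distinct.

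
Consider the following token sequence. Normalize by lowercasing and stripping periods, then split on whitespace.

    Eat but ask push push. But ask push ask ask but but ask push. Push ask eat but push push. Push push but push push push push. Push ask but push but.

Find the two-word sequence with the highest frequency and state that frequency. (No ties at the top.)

"push push", 9 times

Bigram frequencies (highest first):
  push push: 9
  but ask: 3
  ask push: 3
  push but: 3
  push ask: 3
  but push: 3
  … (5 more, each ≤ 2)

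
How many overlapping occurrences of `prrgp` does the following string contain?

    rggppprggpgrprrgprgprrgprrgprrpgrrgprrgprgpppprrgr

Sliding a length-5 window over the 50 characters (46 positions):
  position 13–17: prrgp
  position 20–24: prrgp
  position 24–28: prrgp
  position 36–40: prrgp

4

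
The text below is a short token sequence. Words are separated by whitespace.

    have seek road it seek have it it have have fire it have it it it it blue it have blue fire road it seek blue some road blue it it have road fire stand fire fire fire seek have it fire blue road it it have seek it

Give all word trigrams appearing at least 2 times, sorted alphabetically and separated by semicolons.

have it it; it it have; it it it; road it seek; seek have it

Trigram counts meeting the condition (at least 2 times):
  have it it: 2
  it it have: 3
  it it it: 2
  road it seek: 2
  seek have it: 2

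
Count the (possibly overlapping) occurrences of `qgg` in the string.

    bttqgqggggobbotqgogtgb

Sliding a length-3 window over the 22 characters (20 positions):
  position 6–8: qgg

1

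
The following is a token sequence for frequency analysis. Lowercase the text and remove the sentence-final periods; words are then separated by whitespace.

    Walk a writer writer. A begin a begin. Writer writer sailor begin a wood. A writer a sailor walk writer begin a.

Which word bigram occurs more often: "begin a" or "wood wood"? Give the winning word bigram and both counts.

"begin a": 3 occurrences
"wood wood": 0 occurrences

"begin a" (3 vs 0)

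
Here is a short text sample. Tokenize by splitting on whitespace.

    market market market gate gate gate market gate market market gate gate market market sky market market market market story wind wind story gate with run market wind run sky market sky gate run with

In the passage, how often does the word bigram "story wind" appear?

Scanning the 34 overlapping bigram windows for "story wind":
  position 20–21: story wind

1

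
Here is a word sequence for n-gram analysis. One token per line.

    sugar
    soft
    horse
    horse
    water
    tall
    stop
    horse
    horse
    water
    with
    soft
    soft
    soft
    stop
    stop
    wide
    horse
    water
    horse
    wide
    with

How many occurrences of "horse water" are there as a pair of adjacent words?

3

Scanning the 21 overlapping bigram windows for "horse water":
  position 4–5: horse water
  position 9–10: horse water
  position 18–19: horse water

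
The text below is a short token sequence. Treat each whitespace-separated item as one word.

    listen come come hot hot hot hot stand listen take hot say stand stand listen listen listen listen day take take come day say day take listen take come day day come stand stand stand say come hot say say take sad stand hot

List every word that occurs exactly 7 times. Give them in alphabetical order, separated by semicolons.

hot; listen; stand

Unigram counts meeting the condition (exactly 7 times):
  hot: 7
  listen: 7
  stand: 7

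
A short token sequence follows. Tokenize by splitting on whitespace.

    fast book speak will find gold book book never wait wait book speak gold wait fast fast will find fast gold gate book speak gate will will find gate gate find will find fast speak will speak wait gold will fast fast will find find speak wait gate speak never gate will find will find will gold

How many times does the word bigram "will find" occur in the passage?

7

Scanning the 56 overlapping bigram windows for "will find":
  position 4–5: will find
  position 18–19: will find
  position 27–28: will find
  position 32–33: will find
  position 43–44: will find
  position 52–53: will find
  position 54–55: will find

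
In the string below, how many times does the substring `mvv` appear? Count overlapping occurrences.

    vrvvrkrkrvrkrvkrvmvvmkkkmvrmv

1

Sliding a length-3 window over the 29 characters (27 positions):
  position 18–20: mvv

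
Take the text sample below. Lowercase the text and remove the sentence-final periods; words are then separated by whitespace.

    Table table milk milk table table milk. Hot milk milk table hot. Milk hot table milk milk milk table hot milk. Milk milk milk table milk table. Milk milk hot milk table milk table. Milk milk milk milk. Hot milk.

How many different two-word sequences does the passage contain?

8

40 tokens → 39 bigram windows in total.
Repeated bigrams (each contributes count−1 duplicates):
  milk milk: 11
  milk table: 7
  table milk: 7
  hot milk: 5
  milk hot: 4
  table hot: 2
  table table: 2
31 duplicate windows → 39 − 31 = 8 distinct.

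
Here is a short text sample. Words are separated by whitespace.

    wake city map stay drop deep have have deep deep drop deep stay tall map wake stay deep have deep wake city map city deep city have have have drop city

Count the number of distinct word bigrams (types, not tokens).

31 tokens → 30 bigram windows in total.
Repeated bigrams (each contributes count−1 duplicates):
  have have: 3
  city map: 2
  deep have: 2
  drop deep: 2
  have deep: 2
  wake city: 2
7 duplicate windows → 30 − 7 = 23 distinct.

23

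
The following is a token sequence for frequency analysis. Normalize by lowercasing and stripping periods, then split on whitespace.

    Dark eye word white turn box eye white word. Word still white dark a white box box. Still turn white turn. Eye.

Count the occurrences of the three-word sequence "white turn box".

1

Scanning the 20 overlapping trigram windows for "white turn box":
  position 4–6: white turn box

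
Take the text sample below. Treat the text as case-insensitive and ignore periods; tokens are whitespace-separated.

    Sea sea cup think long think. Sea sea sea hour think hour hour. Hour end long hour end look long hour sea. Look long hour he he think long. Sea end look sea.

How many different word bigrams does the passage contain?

33 tokens → 32 bigram windows in total.
Repeated bigrams (each contributes count−1 duplicates):
  long hour: 3
  sea sea: 3
  end look: 2
  hour end: 2
  hour hour: 2
  look long: 2
  think long: 2
9 duplicate windows → 32 − 9 = 23 distinct.

23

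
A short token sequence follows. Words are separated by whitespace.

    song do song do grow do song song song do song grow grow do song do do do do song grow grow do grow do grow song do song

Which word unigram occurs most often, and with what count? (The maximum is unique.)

"do", 12 times

Unigram frequencies (highest first):
  do: 12
  song: 10
  grow: 7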